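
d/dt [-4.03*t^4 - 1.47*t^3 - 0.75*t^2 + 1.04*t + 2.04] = -16.12*t^3 - 4.41*t^2 - 1.5*t + 1.04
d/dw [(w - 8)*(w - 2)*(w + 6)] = 3*w^2 - 8*w - 44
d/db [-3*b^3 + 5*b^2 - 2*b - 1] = -9*b^2 + 10*b - 2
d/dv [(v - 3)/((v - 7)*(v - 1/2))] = 4*(-v^2 + 6*v - 19)/(4*v^4 - 60*v^3 + 253*v^2 - 210*v + 49)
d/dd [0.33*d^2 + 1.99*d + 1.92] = 0.66*d + 1.99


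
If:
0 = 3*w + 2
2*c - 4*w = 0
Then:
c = -4/3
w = -2/3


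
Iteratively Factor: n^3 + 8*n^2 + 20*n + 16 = (n + 4)*(n^2 + 4*n + 4) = (n + 2)*(n + 4)*(n + 2)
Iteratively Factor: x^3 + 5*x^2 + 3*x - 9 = (x + 3)*(x^2 + 2*x - 3) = (x - 1)*(x + 3)*(x + 3)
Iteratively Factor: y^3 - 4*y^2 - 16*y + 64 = (y - 4)*(y^2 - 16) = (y - 4)^2*(y + 4)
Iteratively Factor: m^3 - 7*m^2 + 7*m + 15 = (m + 1)*(m^2 - 8*m + 15) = (m - 3)*(m + 1)*(m - 5)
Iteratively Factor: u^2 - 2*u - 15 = (u + 3)*(u - 5)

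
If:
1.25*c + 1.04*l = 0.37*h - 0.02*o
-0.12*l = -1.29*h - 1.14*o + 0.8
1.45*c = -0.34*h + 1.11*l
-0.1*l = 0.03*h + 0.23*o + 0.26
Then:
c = 0.06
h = 2.24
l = 0.76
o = -1.75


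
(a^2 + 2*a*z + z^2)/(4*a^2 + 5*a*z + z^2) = (a + z)/(4*a + z)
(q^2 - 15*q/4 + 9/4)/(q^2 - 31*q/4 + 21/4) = (q - 3)/(q - 7)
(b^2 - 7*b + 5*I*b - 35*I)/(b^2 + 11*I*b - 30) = (b - 7)/(b + 6*I)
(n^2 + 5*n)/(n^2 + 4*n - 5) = n/(n - 1)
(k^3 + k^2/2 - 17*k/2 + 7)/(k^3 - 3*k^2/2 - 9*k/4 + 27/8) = 4*(2*k^3 + k^2 - 17*k + 14)/(8*k^3 - 12*k^2 - 18*k + 27)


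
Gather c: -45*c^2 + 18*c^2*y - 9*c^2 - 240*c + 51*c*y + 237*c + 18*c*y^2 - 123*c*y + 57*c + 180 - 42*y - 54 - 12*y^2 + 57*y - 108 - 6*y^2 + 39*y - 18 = c^2*(18*y - 54) + c*(18*y^2 - 72*y + 54) - 18*y^2 + 54*y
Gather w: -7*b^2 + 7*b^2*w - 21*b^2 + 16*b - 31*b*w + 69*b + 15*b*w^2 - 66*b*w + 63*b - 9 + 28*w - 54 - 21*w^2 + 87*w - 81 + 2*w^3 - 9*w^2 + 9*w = -28*b^2 + 148*b + 2*w^3 + w^2*(15*b - 30) + w*(7*b^2 - 97*b + 124) - 144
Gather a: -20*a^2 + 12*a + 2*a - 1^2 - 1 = -20*a^2 + 14*a - 2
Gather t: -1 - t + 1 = -t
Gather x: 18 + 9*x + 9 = 9*x + 27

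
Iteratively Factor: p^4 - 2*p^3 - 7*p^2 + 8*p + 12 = (p + 1)*(p^3 - 3*p^2 - 4*p + 12) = (p - 2)*(p + 1)*(p^2 - p - 6) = (p - 2)*(p + 1)*(p + 2)*(p - 3)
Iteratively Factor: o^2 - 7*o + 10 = (o - 5)*(o - 2)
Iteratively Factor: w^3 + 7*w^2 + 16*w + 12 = (w + 2)*(w^2 + 5*w + 6) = (w + 2)*(w + 3)*(w + 2)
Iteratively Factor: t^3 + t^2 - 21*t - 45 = (t - 5)*(t^2 + 6*t + 9) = (t - 5)*(t + 3)*(t + 3)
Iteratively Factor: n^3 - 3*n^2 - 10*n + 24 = (n - 4)*(n^2 + n - 6) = (n - 4)*(n + 3)*(n - 2)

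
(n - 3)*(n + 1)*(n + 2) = n^3 - 7*n - 6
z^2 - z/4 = z*(z - 1/4)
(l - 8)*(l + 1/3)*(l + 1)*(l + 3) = l^4 - 11*l^3/3 - 91*l^2/3 - 101*l/3 - 8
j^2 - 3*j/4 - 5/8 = (j - 5/4)*(j + 1/2)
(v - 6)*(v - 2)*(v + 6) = v^3 - 2*v^2 - 36*v + 72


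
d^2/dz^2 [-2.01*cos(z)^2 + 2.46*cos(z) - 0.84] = -2.46*cos(z) + 4.02*cos(2*z)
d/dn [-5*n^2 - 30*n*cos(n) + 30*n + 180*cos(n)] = 30*n*sin(n) - 10*n - 180*sin(n) - 30*cos(n) + 30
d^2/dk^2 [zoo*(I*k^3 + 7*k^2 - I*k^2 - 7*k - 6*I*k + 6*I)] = nan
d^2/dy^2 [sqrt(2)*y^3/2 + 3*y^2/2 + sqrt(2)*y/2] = 3*sqrt(2)*y + 3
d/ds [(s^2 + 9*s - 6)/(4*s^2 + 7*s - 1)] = (-29*s^2 + 46*s + 33)/(16*s^4 + 56*s^3 + 41*s^2 - 14*s + 1)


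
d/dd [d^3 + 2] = 3*d^2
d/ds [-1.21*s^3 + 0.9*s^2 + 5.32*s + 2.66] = -3.63*s^2 + 1.8*s + 5.32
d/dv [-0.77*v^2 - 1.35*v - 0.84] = -1.54*v - 1.35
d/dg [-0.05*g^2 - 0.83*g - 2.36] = -0.1*g - 0.83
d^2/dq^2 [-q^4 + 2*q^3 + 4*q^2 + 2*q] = -12*q^2 + 12*q + 8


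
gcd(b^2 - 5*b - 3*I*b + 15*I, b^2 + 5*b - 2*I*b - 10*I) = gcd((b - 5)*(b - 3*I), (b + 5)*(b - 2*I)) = 1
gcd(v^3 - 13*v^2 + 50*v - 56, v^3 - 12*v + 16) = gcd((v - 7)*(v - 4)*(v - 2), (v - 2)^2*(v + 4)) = v - 2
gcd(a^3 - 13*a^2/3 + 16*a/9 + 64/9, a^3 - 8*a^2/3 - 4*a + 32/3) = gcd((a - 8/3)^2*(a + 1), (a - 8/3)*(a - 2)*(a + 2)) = a - 8/3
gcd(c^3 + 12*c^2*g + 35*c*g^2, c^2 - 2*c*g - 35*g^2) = c + 5*g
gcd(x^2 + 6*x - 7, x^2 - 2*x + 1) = x - 1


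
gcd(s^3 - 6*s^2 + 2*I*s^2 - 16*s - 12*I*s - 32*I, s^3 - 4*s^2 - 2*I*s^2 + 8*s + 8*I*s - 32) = s + 2*I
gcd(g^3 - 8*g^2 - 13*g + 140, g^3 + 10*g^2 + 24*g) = g + 4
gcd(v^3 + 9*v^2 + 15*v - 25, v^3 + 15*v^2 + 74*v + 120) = v + 5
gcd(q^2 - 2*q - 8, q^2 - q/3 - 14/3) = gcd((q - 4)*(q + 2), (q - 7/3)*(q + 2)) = q + 2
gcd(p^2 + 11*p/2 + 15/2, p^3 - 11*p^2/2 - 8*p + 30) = p + 5/2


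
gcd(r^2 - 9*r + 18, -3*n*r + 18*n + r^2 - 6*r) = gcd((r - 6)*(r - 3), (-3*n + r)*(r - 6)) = r - 6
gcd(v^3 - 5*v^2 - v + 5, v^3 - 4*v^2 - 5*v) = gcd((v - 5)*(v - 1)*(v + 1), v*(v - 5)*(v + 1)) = v^2 - 4*v - 5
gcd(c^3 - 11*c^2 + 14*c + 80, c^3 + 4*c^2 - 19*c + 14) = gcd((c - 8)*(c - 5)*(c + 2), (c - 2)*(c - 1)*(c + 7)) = 1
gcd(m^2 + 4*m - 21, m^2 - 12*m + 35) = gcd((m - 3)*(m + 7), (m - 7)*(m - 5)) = 1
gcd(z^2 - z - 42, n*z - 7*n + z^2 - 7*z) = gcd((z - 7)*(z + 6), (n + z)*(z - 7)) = z - 7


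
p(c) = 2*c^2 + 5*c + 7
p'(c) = 4*c + 5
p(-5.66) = 42.77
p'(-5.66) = -17.64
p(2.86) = 37.66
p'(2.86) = 16.44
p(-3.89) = 17.81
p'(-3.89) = -10.56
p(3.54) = 49.76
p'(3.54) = 19.16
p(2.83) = 37.17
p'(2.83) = 16.32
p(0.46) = 9.72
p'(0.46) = 6.84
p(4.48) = 69.54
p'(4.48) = 22.92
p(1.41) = 18.03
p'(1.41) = 10.64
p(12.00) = 355.00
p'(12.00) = 53.00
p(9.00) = 214.00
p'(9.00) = 41.00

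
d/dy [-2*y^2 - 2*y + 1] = -4*y - 2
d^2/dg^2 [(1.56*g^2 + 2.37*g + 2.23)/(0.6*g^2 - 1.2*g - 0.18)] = (3.9528*g^3 + 5.82768*g^2 - 8.09784*g + 5.981328)/(0.216*g^6 - 1.296*g^5 + 2.3976*g^4 - 0.9504*g^3 - 0.71928*g^2 - 0.11664*g - 0.005832)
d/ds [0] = 0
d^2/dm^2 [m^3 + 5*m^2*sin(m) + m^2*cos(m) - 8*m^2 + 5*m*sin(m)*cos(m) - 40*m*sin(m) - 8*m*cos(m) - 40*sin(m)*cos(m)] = -5*m^2*sin(m) - m^2*cos(m) + 36*m*sin(m) - 10*m*sin(2*m) + 28*m*cos(m) + 6*m + 26*sin(m) + 80*sin(2*m) - 78*cos(m) + 10*cos(2*m) - 16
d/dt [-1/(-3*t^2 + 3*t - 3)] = (1 - 2*t)/(3*(t^2 - t + 1)^2)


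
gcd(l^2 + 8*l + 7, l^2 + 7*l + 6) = l + 1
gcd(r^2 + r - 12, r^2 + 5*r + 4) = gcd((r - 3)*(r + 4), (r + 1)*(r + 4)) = r + 4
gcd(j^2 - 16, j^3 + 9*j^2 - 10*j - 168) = j - 4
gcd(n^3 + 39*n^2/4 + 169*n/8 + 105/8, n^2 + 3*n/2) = n + 3/2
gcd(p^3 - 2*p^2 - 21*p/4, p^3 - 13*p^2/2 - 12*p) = p^2 + 3*p/2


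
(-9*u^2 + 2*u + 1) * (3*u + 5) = -27*u^3 - 39*u^2 + 13*u + 5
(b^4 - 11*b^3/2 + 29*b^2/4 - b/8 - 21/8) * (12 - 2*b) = -2*b^5 + 23*b^4 - 161*b^3/2 + 349*b^2/4 + 15*b/4 - 63/2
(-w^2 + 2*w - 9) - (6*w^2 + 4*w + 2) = -7*w^2 - 2*w - 11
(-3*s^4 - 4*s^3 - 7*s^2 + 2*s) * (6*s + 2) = -18*s^5 - 30*s^4 - 50*s^3 - 2*s^2 + 4*s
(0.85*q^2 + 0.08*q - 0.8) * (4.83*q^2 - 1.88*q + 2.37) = 4.1055*q^4 - 1.2116*q^3 - 1.9999*q^2 + 1.6936*q - 1.896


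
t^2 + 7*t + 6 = (t + 1)*(t + 6)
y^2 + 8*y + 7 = (y + 1)*(y + 7)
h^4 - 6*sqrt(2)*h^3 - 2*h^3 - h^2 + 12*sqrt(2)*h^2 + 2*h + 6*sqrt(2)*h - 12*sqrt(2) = (h - 2)*(h - 1)*(h + 1)*(h - 6*sqrt(2))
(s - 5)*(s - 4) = s^2 - 9*s + 20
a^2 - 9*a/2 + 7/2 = (a - 7/2)*(a - 1)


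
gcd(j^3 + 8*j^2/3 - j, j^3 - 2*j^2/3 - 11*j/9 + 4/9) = j - 1/3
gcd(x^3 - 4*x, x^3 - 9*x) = x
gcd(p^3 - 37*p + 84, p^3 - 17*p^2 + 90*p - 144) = p - 3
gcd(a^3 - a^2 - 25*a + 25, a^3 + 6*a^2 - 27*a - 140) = a - 5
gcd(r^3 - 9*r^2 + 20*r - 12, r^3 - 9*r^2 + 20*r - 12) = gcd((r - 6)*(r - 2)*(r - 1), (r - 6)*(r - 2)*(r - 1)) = r^3 - 9*r^2 + 20*r - 12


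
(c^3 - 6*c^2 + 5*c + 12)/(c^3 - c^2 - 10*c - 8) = (c - 3)/(c + 2)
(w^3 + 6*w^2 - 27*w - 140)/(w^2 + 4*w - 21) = (w^2 - w - 20)/(w - 3)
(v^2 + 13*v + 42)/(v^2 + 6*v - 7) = (v + 6)/(v - 1)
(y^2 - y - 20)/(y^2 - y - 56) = (-y^2 + y + 20)/(-y^2 + y + 56)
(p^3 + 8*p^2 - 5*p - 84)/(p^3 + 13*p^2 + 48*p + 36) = (p^3 + 8*p^2 - 5*p - 84)/(p^3 + 13*p^2 + 48*p + 36)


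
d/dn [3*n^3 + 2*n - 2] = 9*n^2 + 2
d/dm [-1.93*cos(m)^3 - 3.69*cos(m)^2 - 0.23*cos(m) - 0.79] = (5.79*cos(m)^2 + 7.38*cos(m) + 0.23)*sin(m)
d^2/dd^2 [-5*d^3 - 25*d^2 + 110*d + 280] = -30*d - 50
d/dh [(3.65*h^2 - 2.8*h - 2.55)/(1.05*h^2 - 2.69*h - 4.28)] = (-6.8785*h^2 - 25.889*h + 5.1245)/(1.1025*h^4 - 5.649*h^3 - 1.7519*h^2 + 23.0264*h + 18.3184)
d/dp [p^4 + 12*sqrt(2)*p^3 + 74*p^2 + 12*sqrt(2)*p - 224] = 4*p^3 + 36*sqrt(2)*p^2 + 148*p + 12*sqrt(2)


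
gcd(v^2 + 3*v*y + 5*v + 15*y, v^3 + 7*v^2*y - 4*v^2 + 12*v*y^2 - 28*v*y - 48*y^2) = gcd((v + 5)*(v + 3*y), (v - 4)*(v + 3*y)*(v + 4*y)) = v + 3*y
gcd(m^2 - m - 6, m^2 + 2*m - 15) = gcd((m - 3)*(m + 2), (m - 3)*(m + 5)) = m - 3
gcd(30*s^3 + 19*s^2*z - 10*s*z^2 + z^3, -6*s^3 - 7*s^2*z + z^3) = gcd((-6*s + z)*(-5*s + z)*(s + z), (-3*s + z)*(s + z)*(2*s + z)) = s + z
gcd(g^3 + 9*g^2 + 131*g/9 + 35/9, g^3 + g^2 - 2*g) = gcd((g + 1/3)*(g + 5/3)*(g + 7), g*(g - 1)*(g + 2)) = 1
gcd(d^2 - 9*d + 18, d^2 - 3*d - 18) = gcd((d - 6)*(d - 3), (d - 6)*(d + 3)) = d - 6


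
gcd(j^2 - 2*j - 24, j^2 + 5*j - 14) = 1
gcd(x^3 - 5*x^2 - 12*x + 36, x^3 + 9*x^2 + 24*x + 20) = 1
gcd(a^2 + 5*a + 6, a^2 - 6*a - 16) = a + 2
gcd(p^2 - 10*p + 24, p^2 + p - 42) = p - 6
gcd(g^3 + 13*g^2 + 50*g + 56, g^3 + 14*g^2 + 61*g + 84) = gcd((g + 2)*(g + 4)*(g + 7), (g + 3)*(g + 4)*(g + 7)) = g^2 + 11*g + 28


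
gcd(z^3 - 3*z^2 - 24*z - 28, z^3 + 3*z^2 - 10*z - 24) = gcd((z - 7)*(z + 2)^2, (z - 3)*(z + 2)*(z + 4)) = z + 2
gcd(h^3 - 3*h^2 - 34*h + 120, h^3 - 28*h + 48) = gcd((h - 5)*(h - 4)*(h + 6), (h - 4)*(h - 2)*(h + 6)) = h^2 + 2*h - 24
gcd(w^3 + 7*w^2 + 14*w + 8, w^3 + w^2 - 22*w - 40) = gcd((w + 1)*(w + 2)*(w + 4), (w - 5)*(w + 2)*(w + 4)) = w^2 + 6*w + 8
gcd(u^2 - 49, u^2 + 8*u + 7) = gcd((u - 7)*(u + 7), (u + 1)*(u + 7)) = u + 7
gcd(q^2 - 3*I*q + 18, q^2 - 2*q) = 1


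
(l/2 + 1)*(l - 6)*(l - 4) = l^3/2 - 4*l^2 + 2*l + 24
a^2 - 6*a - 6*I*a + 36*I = (a - 6)*(a - 6*I)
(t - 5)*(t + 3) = t^2 - 2*t - 15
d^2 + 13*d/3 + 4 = (d + 4/3)*(d + 3)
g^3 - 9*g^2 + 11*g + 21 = (g - 7)*(g - 3)*(g + 1)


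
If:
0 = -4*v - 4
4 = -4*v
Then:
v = -1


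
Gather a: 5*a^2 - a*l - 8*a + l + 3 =5*a^2 + a*(-l - 8) + l + 3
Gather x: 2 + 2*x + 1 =2*x + 3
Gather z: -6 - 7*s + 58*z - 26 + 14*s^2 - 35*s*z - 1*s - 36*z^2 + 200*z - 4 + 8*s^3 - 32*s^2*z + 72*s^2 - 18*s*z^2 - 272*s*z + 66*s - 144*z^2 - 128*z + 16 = 8*s^3 + 86*s^2 + 58*s + z^2*(-18*s - 180) + z*(-32*s^2 - 307*s + 130) - 20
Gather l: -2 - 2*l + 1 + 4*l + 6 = 2*l + 5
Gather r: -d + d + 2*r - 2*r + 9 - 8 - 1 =0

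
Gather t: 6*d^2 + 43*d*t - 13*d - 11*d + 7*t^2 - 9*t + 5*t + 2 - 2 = 6*d^2 - 24*d + 7*t^2 + t*(43*d - 4)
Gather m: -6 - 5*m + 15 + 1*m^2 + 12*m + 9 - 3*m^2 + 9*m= -2*m^2 + 16*m + 18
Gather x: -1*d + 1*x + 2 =-d + x + 2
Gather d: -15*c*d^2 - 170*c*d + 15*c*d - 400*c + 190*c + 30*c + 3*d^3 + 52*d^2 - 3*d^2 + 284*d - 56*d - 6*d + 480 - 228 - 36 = -180*c + 3*d^3 + d^2*(49 - 15*c) + d*(222 - 155*c) + 216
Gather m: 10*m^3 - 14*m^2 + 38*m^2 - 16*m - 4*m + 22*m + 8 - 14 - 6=10*m^3 + 24*m^2 + 2*m - 12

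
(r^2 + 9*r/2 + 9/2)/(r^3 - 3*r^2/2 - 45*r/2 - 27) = 1/(r - 6)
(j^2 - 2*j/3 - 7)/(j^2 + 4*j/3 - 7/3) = (j - 3)/(j - 1)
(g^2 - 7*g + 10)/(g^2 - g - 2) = (g - 5)/(g + 1)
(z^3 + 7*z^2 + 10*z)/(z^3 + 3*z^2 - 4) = z*(z + 5)/(z^2 + z - 2)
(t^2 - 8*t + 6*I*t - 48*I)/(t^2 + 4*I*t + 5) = (t^2 + t*(-8 + 6*I) - 48*I)/(t^2 + 4*I*t + 5)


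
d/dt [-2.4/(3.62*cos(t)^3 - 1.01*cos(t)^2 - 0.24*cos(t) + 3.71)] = (-26.064*cos(t)^2 + 4.848*cos(t) + 0.576)*sin(t)/(3.62*cos(t)^3 - 1.01*cos(t)^2 - 0.24*cos(t) + 3.71)^2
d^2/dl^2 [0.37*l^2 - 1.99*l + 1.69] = 0.740000000000000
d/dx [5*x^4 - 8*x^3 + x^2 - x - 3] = 20*x^3 - 24*x^2 + 2*x - 1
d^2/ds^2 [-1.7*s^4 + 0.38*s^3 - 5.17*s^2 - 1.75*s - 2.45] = -20.4*s^2 + 2.28*s - 10.34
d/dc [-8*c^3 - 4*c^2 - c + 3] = -24*c^2 - 8*c - 1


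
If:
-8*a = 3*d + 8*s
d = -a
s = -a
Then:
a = 0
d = 0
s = 0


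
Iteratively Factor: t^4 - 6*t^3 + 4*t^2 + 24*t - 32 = (t + 2)*(t^3 - 8*t^2 + 20*t - 16) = (t - 4)*(t + 2)*(t^2 - 4*t + 4) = (t - 4)*(t - 2)*(t + 2)*(t - 2)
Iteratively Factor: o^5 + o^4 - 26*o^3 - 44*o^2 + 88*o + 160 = (o + 2)*(o^4 - o^3 - 24*o^2 + 4*o + 80) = (o - 5)*(o + 2)*(o^3 + 4*o^2 - 4*o - 16) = (o - 5)*(o + 2)*(o + 4)*(o^2 - 4) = (o - 5)*(o - 2)*(o + 2)*(o + 4)*(o + 2)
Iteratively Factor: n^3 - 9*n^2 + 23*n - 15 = (n - 1)*(n^2 - 8*n + 15) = (n - 3)*(n - 1)*(n - 5)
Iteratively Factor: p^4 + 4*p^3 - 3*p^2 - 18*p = (p)*(p^3 + 4*p^2 - 3*p - 18) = p*(p + 3)*(p^2 + p - 6) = p*(p + 3)^2*(p - 2)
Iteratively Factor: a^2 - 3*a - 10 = (a - 5)*(a + 2)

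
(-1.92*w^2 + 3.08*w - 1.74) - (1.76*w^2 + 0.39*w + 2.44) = -3.68*w^2 + 2.69*w - 4.18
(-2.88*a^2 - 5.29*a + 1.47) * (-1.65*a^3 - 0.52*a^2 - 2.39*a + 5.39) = 4.752*a^5 + 10.2261*a^4 + 7.2085*a^3 - 3.6445*a^2 - 32.0264*a + 7.9233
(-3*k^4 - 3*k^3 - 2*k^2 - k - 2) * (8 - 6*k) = 18*k^5 - 6*k^4 - 12*k^3 - 10*k^2 + 4*k - 16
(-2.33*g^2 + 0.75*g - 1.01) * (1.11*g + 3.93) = -2.5863*g^3 - 8.3244*g^2 + 1.8264*g - 3.9693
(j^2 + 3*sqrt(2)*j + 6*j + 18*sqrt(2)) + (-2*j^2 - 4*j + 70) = -j^2 + 2*j + 3*sqrt(2)*j + 18*sqrt(2) + 70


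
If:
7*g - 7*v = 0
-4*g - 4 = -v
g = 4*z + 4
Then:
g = -4/3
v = -4/3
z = -4/3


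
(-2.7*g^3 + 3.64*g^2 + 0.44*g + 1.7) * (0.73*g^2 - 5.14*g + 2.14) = -1.971*g^5 + 16.5352*g^4 - 24.1664*g^3 + 6.769*g^2 - 7.7964*g + 3.638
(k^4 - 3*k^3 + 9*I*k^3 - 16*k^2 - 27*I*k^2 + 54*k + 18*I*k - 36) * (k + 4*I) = k^5 - 3*k^4 + 13*I*k^4 - 52*k^3 - 39*I*k^3 + 162*k^2 - 46*I*k^2 - 108*k + 216*I*k - 144*I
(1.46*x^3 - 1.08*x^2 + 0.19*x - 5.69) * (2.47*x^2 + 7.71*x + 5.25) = 3.6062*x^5 + 8.589*x^4 - 0.192500000000001*x^3 - 18.2594*x^2 - 42.8724*x - 29.8725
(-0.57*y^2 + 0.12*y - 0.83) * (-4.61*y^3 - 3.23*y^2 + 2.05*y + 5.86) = 2.6277*y^5 + 1.2879*y^4 + 2.2702*y^3 - 0.4133*y^2 - 0.9983*y - 4.8638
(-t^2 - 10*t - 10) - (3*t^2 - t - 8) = -4*t^2 - 9*t - 2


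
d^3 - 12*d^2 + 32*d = d*(d - 8)*(d - 4)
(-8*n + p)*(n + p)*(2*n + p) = -16*n^3 - 22*n^2*p - 5*n*p^2 + p^3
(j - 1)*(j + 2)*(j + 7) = j^3 + 8*j^2 + 5*j - 14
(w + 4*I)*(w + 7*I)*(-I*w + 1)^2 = -w^4 - 13*I*w^3 + 51*w^2 + 67*I*w - 28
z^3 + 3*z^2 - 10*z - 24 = (z - 3)*(z + 2)*(z + 4)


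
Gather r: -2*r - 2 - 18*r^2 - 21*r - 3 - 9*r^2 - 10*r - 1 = -27*r^2 - 33*r - 6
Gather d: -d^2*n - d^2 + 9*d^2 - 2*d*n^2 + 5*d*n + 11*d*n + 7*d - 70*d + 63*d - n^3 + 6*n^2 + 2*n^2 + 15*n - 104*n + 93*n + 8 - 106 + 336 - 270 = d^2*(8 - n) + d*(-2*n^2 + 16*n) - n^3 + 8*n^2 + 4*n - 32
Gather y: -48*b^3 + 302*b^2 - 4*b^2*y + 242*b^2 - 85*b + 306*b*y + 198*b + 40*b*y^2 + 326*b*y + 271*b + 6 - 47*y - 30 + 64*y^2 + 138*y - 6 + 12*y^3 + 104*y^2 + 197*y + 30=-48*b^3 + 544*b^2 + 384*b + 12*y^3 + y^2*(40*b + 168) + y*(-4*b^2 + 632*b + 288)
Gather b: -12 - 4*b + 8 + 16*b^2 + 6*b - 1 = 16*b^2 + 2*b - 5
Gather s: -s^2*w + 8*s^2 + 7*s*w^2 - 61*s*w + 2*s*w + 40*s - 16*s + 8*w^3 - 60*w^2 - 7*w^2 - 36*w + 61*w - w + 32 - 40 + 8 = s^2*(8 - w) + s*(7*w^2 - 59*w + 24) + 8*w^3 - 67*w^2 + 24*w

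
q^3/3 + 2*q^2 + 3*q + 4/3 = (q/3 + 1/3)*(q + 1)*(q + 4)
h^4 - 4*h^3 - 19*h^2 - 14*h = h*(h - 7)*(h + 1)*(h + 2)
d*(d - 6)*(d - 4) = d^3 - 10*d^2 + 24*d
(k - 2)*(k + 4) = k^2 + 2*k - 8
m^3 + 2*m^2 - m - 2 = (m - 1)*(m + 1)*(m + 2)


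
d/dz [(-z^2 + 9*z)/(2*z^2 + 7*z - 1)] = (-25*z^2 + 2*z - 9)/(4*z^4 + 28*z^3 + 45*z^2 - 14*z + 1)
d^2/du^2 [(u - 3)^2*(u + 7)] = 6*u + 2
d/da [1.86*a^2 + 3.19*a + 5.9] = 3.72*a + 3.19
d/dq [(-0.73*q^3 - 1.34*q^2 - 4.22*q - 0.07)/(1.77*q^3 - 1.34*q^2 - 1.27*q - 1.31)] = (3.35*q^4 + 16.793*q^3 - 0.712399999999999*q^2 + 3.3232*q + 5.4393)/(3.1329*q^6 - 4.7436*q^5 - 2.7002*q^4 - 1.2338*q^3 + 5.1237*q^2 + 3.3274*q + 1.7161)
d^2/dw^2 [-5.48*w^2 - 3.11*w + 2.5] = -10.9600000000000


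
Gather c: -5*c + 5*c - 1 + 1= 0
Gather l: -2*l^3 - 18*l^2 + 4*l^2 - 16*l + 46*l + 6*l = -2*l^3 - 14*l^2 + 36*l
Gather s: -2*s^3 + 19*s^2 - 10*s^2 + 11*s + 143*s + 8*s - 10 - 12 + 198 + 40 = -2*s^3 + 9*s^2 + 162*s + 216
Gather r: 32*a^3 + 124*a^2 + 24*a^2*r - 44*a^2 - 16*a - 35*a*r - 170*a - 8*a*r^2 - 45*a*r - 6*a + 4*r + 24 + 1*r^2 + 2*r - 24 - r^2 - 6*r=32*a^3 + 80*a^2 - 8*a*r^2 - 192*a + r*(24*a^2 - 80*a)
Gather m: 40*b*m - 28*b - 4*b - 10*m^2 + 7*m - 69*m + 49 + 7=-32*b - 10*m^2 + m*(40*b - 62) + 56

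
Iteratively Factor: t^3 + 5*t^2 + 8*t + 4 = (t + 1)*(t^2 + 4*t + 4) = (t + 1)*(t + 2)*(t + 2)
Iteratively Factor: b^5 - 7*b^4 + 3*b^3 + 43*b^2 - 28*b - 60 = (b - 3)*(b^4 - 4*b^3 - 9*b^2 + 16*b + 20) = (b - 3)*(b - 2)*(b^3 - 2*b^2 - 13*b - 10) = (b - 3)*(b - 2)*(b + 1)*(b^2 - 3*b - 10) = (b - 5)*(b - 3)*(b - 2)*(b + 1)*(b + 2)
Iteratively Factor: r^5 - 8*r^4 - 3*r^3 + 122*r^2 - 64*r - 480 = (r - 5)*(r^4 - 3*r^3 - 18*r^2 + 32*r + 96) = (r - 5)*(r - 4)*(r^3 + r^2 - 14*r - 24) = (r - 5)*(r - 4)*(r + 2)*(r^2 - r - 12) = (r - 5)*(r - 4)^2*(r + 2)*(r + 3)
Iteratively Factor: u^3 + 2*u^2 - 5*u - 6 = (u + 1)*(u^2 + u - 6) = (u - 2)*(u + 1)*(u + 3)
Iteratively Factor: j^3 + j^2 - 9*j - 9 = (j + 3)*(j^2 - 2*j - 3) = (j + 1)*(j + 3)*(j - 3)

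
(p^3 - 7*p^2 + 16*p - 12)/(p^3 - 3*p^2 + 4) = (p - 3)/(p + 1)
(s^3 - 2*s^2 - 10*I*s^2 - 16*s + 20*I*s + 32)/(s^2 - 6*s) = (s^3 + s^2*(-2 - 10*I) + 4*s*(-4 + 5*I) + 32)/(s*(s - 6))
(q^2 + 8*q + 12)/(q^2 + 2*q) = (q + 6)/q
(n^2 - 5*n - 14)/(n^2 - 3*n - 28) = (n + 2)/(n + 4)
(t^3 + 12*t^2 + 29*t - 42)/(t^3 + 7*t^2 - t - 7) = (t + 6)/(t + 1)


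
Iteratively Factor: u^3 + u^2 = (u)*(u^2 + u) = u*(u + 1)*(u)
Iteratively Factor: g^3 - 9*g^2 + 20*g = (g)*(g^2 - 9*g + 20) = g*(g - 4)*(g - 5)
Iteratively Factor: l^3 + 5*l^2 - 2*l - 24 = (l + 3)*(l^2 + 2*l - 8) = (l + 3)*(l + 4)*(l - 2)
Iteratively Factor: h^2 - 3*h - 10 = (h + 2)*(h - 5)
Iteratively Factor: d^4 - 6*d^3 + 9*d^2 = (d)*(d^3 - 6*d^2 + 9*d) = d*(d - 3)*(d^2 - 3*d) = d^2*(d - 3)*(d - 3)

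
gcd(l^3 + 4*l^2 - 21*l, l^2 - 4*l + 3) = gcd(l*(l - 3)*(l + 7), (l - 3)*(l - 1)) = l - 3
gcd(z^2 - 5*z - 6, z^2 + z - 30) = 1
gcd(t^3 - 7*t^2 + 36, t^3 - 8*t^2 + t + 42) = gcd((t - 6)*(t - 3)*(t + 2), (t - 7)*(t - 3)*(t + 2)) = t^2 - t - 6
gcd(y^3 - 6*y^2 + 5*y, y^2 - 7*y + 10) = y - 5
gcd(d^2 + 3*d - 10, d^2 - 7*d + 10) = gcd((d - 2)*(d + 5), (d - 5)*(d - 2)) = d - 2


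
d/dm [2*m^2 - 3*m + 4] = 4*m - 3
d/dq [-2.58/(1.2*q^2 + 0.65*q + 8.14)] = (6.192*q + 1.677)/(1.2*q^2 + 0.65*q + 8.14)^2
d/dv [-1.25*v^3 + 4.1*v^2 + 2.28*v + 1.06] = -3.75*v^2 + 8.2*v + 2.28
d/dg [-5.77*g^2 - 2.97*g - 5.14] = -11.54*g - 2.97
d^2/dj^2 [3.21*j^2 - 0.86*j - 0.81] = 6.42000000000000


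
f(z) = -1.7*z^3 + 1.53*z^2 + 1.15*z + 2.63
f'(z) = -5.1*z^2 + 3.06*z + 1.15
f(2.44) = -10.15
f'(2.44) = -21.75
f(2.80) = -19.47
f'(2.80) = -30.27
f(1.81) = -0.36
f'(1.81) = -10.02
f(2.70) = -16.57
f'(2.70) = -27.77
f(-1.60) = 11.67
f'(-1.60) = -16.80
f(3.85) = -67.28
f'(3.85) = -62.66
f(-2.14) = 23.84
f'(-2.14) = -28.75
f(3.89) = -69.81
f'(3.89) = -64.12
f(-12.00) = 3146.75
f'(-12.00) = -769.97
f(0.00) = 2.63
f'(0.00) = 1.15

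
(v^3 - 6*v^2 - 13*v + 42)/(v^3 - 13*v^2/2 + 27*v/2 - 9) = 2*(v^2 - 4*v - 21)/(2*v^2 - 9*v + 9)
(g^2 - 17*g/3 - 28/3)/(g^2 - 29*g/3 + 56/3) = (3*g + 4)/(3*g - 8)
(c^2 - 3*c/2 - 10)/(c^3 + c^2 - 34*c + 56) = (c + 5/2)/(c^2 + 5*c - 14)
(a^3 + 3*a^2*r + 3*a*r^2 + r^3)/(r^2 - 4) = (a^3 + 3*a^2*r + 3*a*r^2 + r^3)/(r^2 - 4)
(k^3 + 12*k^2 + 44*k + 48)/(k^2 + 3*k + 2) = (k^2 + 10*k + 24)/(k + 1)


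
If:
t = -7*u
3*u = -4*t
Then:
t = 0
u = 0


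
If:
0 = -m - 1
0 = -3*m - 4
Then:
No Solution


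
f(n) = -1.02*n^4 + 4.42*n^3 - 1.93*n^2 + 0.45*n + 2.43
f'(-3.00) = 241.53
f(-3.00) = -218.25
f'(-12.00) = 9006.45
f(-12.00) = -29069.37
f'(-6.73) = 1870.68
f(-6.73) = -3527.80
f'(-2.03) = 97.06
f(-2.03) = -60.73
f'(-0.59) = 8.18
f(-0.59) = 0.46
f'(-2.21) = 117.78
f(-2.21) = -80.03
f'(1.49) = 10.64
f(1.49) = 8.41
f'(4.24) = -88.53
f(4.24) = -23.10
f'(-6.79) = 1915.23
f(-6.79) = -3641.37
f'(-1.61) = 58.06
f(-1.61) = -28.60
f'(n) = -4.08*n^3 + 13.26*n^2 - 3.86*n + 0.45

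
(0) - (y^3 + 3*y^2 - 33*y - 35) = -y^3 - 3*y^2 + 33*y + 35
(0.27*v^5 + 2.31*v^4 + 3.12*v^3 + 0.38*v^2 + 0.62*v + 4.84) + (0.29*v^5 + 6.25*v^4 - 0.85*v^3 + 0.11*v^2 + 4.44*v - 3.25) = 0.56*v^5 + 8.56*v^4 + 2.27*v^3 + 0.49*v^2 + 5.06*v + 1.59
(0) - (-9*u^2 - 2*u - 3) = 9*u^2 + 2*u + 3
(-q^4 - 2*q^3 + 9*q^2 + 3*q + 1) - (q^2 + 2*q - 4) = -q^4 - 2*q^3 + 8*q^2 + q + 5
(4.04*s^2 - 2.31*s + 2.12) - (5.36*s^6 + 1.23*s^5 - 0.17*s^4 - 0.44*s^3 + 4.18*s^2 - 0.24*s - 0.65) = -5.36*s^6 - 1.23*s^5 + 0.17*s^4 + 0.44*s^3 - 0.14*s^2 - 2.07*s + 2.77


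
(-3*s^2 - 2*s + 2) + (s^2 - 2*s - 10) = -2*s^2 - 4*s - 8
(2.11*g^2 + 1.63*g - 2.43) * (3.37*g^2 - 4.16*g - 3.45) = 7.1107*g^4 - 3.2845*g^3 - 22.2494*g^2 + 4.4853*g + 8.3835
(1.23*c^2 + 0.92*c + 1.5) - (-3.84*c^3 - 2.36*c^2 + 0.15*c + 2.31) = 3.84*c^3 + 3.59*c^2 + 0.77*c - 0.81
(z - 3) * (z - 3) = z^2 - 6*z + 9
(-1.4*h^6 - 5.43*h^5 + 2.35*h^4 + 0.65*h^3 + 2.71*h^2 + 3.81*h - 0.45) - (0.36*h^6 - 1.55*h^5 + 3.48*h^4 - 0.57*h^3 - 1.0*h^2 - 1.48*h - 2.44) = -1.76*h^6 - 3.88*h^5 - 1.13*h^4 + 1.22*h^3 + 3.71*h^2 + 5.29*h + 1.99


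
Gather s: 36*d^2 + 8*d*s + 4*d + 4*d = 36*d^2 + 8*d*s + 8*d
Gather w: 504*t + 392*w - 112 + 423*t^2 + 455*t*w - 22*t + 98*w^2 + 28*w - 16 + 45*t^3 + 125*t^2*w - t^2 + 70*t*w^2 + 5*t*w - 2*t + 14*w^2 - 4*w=45*t^3 + 422*t^2 + 480*t + w^2*(70*t + 112) + w*(125*t^2 + 460*t + 416) - 128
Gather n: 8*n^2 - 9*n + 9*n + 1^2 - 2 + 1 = 8*n^2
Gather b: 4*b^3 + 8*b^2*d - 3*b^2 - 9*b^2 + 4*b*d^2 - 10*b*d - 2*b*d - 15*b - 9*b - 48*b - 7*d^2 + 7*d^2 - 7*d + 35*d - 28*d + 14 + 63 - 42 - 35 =4*b^3 + b^2*(8*d - 12) + b*(4*d^2 - 12*d - 72)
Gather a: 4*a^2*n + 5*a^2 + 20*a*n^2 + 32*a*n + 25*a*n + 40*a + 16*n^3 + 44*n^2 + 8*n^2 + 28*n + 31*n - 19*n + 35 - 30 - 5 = a^2*(4*n + 5) + a*(20*n^2 + 57*n + 40) + 16*n^3 + 52*n^2 + 40*n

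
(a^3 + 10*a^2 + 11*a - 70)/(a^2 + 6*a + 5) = (a^2 + 5*a - 14)/(a + 1)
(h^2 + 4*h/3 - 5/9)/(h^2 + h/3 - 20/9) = (3*h - 1)/(3*h - 4)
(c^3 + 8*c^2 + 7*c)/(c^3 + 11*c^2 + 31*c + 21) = c/(c + 3)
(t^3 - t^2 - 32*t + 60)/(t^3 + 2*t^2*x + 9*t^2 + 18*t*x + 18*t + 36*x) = (t^2 - 7*t + 10)/(t^2 + 2*t*x + 3*t + 6*x)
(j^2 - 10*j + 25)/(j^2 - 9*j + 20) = (j - 5)/(j - 4)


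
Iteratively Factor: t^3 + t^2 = (t + 1)*(t^2) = t*(t + 1)*(t)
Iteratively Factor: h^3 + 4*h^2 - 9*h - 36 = (h + 4)*(h^2 - 9) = (h + 3)*(h + 4)*(h - 3)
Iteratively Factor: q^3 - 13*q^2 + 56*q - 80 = (q - 4)*(q^2 - 9*q + 20) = (q - 4)^2*(q - 5)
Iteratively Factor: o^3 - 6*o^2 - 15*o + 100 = (o - 5)*(o^2 - o - 20) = (o - 5)^2*(o + 4)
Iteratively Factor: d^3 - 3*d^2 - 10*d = (d + 2)*(d^2 - 5*d) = d*(d + 2)*(d - 5)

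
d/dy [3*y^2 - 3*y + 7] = 6*y - 3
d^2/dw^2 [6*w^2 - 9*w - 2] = 12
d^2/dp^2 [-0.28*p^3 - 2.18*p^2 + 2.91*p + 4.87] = -1.68*p - 4.36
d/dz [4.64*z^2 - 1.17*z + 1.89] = 9.28*z - 1.17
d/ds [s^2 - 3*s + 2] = 2*s - 3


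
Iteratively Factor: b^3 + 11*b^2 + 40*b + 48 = (b + 4)*(b^2 + 7*b + 12) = (b + 3)*(b + 4)*(b + 4)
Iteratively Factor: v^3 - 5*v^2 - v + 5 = (v - 5)*(v^2 - 1) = (v - 5)*(v - 1)*(v + 1)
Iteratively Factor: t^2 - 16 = (t + 4)*(t - 4)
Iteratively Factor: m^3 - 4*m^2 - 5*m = (m - 5)*(m^2 + m) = m*(m - 5)*(m + 1)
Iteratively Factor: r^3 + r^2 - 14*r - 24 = (r - 4)*(r^2 + 5*r + 6) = (r - 4)*(r + 2)*(r + 3)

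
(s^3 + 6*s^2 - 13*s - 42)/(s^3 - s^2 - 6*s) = (s + 7)/s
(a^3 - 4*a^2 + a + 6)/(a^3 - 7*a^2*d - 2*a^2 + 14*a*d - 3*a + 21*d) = (a - 2)/(a - 7*d)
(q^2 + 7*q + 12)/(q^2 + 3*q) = (q + 4)/q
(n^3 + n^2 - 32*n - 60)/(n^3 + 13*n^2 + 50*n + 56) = (n^2 - n - 30)/(n^2 + 11*n + 28)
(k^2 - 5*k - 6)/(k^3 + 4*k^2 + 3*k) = (k - 6)/(k*(k + 3))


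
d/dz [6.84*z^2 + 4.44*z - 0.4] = 13.68*z + 4.44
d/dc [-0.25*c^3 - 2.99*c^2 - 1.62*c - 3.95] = -0.75*c^2 - 5.98*c - 1.62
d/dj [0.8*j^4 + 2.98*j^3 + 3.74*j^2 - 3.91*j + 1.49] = 3.2*j^3 + 8.94*j^2 + 7.48*j - 3.91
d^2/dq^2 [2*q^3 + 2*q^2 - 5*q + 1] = 12*q + 4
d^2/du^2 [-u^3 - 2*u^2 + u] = -6*u - 4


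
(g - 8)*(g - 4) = g^2 - 12*g + 32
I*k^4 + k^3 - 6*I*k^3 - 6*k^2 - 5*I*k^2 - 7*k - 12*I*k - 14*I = (k - 7)*(k - 2*I)*(k + I)*(I*k + I)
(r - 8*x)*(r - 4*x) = r^2 - 12*r*x + 32*x^2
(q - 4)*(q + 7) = q^2 + 3*q - 28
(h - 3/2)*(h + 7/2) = h^2 + 2*h - 21/4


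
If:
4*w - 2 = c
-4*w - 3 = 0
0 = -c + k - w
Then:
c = -5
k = -23/4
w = -3/4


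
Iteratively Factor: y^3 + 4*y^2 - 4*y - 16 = (y + 4)*(y^2 - 4) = (y - 2)*(y + 4)*(y + 2)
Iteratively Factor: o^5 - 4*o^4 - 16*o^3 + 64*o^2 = (o)*(o^4 - 4*o^3 - 16*o^2 + 64*o) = o*(o - 4)*(o^3 - 16*o) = o*(o - 4)^2*(o^2 + 4*o) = o^2*(o - 4)^2*(o + 4)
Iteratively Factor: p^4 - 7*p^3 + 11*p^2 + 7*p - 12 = (p - 3)*(p^3 - 4*p^2 - p + 4) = (p - 4)*(p - 3)*(p^2 - 1) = (p - 4)*(p - 3)*(p + 1)*(p - 1)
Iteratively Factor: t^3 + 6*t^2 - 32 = (t - 2)*(t^2 + 8*t + 16) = (t - 2)*(t + 4)*(t + 4)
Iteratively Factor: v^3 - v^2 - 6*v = (v + 2)*(v^2 - 3*v) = v*(v + 2)*(v - 3)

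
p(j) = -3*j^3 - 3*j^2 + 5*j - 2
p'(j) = -9*j^2 - 6*j + 5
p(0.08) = -1.62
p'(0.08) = 4.46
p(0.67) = -0.90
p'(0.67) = -3.06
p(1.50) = -11.38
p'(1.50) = -24.25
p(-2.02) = 0.39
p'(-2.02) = -19.60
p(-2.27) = 6.28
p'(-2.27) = -27.76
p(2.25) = -40.11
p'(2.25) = -54.06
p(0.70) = -1.00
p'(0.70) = -3.61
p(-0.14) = -2.75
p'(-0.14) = 5.66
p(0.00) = -2.00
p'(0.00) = 5.00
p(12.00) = -5558.00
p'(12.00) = -1363.00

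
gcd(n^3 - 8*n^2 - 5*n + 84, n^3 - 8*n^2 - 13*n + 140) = n - 7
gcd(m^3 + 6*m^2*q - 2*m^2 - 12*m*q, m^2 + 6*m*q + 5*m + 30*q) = m + 6*q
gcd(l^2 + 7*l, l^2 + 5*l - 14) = l + 7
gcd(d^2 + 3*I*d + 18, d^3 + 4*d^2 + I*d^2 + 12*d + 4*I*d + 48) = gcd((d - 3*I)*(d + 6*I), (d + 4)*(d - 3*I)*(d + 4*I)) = d - 3*I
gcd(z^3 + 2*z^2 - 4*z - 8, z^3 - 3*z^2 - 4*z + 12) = z^2 - 4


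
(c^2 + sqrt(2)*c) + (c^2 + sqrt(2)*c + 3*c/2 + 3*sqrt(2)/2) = 2*c^2 + 3*c/2 + 2*sqrt(2)*c + 3*sqrt(2)/2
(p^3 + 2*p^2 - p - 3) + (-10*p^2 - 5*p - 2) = p^3 - 8*p^2 - 6*p - 5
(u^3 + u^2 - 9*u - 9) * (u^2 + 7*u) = u^5 + 8*u^4 - 2*u^3 - 72*u^2 - 63*u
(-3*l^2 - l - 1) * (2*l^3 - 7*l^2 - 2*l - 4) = -6*l^5 + 19*l^4 + 11*l^3 + 21*l^2 + 6*l + 4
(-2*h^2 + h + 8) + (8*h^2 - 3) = 6*h^2 + h + 5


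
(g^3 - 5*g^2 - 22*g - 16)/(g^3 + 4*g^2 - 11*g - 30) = (g^2 - 7*g - 8)/(g^2 + 2*g - 15)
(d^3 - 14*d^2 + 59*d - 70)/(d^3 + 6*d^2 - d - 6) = (d^3 - 14*d^2 + 59*d - 70)/(d^3 + 6*d^2 - d - 6)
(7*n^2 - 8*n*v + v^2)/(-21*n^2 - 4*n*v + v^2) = (-n + v)/(3*n + v)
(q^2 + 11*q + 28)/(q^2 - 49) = (q + 4)/(q - 7)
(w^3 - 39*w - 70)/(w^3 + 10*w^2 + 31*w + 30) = (w - 7)/(w + 3)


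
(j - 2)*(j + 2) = j^2 - 4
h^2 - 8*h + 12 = (h - 6)*(h - 2)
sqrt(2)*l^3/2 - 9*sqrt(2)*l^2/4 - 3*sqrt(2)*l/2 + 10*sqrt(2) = (l - 4)*(l - 5/2)*(sqrt(2)*l/2 + sqrt(2))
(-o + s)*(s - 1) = -o*s + o + s^2 - s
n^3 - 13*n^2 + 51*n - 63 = (n - 7)*(n - 3)^2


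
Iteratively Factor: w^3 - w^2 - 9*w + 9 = (w - 3)*(w^2 + 2*w - 3) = (w - 3)*(w + 3)*(w - 1)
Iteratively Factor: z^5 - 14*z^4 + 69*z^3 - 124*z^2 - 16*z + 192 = (z - 4)*(z^4 - 10*z^3 + 29*z^2 - 8*z - 48) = (z - 4)^2*(z^3 - 6*z^2 + 5*z + 12) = (z - 4)^3*(z^2 - 2*z - 3) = (z - 4)^3*(z + 1)*(z - 3)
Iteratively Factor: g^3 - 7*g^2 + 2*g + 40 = (g - 4)*(g^2 - 3*g - 10) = (g - 4)*(g + 2)*(g - 5)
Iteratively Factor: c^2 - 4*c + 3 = (c - 1)*(c - 3)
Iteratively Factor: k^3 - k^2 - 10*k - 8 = (k + 1)*(k^2 - 2*k - 8) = (k - 4)*(k + 1)*(k + 2)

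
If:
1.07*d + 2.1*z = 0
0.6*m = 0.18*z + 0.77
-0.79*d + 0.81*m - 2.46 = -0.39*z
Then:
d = -1.28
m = 1.48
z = 0.65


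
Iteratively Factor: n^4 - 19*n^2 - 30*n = (n + 3)*(n^3 - 3*n^2 - 10*n) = (n + 2)*(n + 3)*(n^2 - 5*n) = n*(n + 2)*(n + 3)*(n - 5)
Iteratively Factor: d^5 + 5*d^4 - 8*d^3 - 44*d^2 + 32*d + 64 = (d + 4)*(d^4 + d^3 - 12*d^2 + 4*d + 16) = (d + 1)*(d + 4)*(d^3 - 12*d + 16) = (d - 2)*(d + 1)*(d + 4)*(d^2 + 2*d - 8) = (d - 2)*(d + 1)*(d + 4)^2*(d - 2)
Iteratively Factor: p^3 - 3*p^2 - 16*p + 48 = (p + 4)*(p^2 - 7*p + 12) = (p - 3)*(p + 4)*(p - 4)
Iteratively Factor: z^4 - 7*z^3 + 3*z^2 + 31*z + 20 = (z + 1)*(z^3 - 8*z^2 + 11*z + 20) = (z - 4)*(z + 1)*(z^2 - 4*z - 5) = (z - 5)*(z - 4)*(z + 1)*(z + 1)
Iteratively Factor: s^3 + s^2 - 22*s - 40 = (s + 4)*(s^2 - 3*s - 10) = (s + 2)*(s + 4)*(s - 5)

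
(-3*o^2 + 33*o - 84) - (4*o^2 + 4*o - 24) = -7*o^2 + 29*o - 60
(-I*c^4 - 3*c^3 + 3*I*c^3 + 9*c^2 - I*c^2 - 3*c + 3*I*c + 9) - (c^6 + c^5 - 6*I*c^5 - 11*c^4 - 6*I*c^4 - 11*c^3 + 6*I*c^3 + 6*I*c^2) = -c^6 - c^5 + 6*I*c^5 + 11*c^4 + 5*I*c^4 + 8*c^3 - 3*I*c^3 + 9*c^2 - 7*I*c^2 - 3*c + 3*I*c + 9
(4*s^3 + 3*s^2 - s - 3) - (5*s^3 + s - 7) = -s^3 + 3*s^2 - 2*s + 4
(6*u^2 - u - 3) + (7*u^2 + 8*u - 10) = 13*u^2 + 7*u - 13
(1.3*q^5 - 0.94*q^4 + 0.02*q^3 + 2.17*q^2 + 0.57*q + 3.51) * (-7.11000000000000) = -9.243*q^5 + 6.6834*q^4 - 0.1422*q^3 - 15.4287*q^2 - 4.0527*q - 24.9561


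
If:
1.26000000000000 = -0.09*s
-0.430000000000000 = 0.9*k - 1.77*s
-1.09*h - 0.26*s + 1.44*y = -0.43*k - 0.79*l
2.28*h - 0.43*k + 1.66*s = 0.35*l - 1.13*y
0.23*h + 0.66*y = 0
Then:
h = 12.63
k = -28.01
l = 36.09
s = -14.00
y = -4.40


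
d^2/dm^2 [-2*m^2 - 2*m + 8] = -4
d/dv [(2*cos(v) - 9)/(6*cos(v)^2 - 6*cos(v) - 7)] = 4*(3*cos(v)^2 - 27*cos(v) + 17)*sin(v)/(6*sin(v)^2 + 6*cos(v) + 1)^2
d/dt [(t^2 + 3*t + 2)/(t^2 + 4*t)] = (t^2 - 4*t - 8)/(t^2*(t^2 + 8*t + 16))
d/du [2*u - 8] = 2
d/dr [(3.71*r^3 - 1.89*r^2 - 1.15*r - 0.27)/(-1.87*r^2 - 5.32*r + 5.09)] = (-6.9377*r^4 - 39.4744*r^3 + 64.556*r^2 - 20.25*r - 7.2899)/(3.4969*r^4 + 19.8968*r^3 + 9.2658*r^2 - 54.1576*r + 25.9081)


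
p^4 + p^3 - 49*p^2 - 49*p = p*(p - 7)*(p + 1)*(p + 7)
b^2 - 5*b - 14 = (b - 7)*(b + 2)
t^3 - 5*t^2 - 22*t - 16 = (t - 8)*(t + 1)*(t + 2)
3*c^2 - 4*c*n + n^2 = (-3*c + n)*(-c + n)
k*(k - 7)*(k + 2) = k^3 - 5*k^2 - 14*k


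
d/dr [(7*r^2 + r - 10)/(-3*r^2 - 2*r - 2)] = 11*(-r^2 - 8*r - 2)/(9*r^4 + 12*r^3 + 16*r^2 + 8*r + 4)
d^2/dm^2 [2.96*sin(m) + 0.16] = -2.96*sin(m)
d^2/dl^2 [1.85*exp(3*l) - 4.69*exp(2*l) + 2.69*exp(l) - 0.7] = (16.65*exp(2*l) - 18.76*exp(l) + 2.69)*exp(l)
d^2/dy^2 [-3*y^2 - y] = -6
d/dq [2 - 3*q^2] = -6*q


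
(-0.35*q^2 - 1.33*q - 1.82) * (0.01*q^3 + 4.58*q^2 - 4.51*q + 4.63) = -0.0035*q^5 - 1.6163*q^4 - 4.5311*q^3 - 3.9578*q^2 + 2.0503*q - 8.4266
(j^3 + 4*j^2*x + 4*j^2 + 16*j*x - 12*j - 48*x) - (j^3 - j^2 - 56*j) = 4*j^2*x + 5*j^2 + 16*j*x + 44*j - 48*x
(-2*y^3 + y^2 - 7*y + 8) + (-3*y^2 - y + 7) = -2*y^3 - 2*y^2 - 8*y + 15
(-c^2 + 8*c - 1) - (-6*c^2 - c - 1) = 5*c^2 + 9*c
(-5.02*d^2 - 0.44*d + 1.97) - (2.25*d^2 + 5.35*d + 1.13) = -7.27*d^2 - 5.79*d + 0.84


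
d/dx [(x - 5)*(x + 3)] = 2*x - 2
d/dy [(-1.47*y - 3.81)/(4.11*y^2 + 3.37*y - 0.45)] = (6.0417*y^2 + 31.3182*y + 13.5012)/(16.8921*y^4 + 27.7014*y^3 + 7.6579*y^2 - 3.033*y + 0.2025)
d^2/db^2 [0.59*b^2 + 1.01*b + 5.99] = 1.18000000000000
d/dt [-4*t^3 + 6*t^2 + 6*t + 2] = -12*t^2 + 12*t + 6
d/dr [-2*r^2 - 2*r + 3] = -4*r - 2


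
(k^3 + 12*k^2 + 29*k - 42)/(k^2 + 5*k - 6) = k + 7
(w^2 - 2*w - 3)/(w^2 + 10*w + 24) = (w^2 - 2*w - 3)/(w^2 + 10*w + 24)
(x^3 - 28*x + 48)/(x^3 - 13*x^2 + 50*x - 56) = (x + 6)/(x - 7)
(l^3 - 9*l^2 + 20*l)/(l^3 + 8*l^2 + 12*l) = (l^2 - 9*l + 20)/(l^2 + 8*l + 12)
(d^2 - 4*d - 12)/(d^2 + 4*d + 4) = (d - 6)/(d + 2)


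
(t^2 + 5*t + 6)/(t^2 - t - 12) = (t + 2)/(t - 4)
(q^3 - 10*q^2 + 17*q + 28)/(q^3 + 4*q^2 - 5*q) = (q^3 - 10*q^2 + 17*q + 28)/(q*(q^2 + 4*q - 5))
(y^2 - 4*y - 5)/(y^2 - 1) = (y - 5)/(y - 1)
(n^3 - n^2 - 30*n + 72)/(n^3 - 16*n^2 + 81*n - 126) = (n^2 + 2*n - 24)/(n^2 - 13*n + 42)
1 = 1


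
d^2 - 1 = (d - 1)*(d + 1)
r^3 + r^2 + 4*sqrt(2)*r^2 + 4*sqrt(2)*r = r*(r + 1)*(r + 4*sqrt(2))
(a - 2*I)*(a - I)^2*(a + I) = a^4 - 3*I*a^3 - a^2 - 3*I*a - 2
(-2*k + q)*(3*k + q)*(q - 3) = -6*k^2*q + 18*k^2 + k*q^2 - 3*k*q + q^3 - 3*q^2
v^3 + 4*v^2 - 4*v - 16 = (v - 2)*(v + 2)*(v + 4)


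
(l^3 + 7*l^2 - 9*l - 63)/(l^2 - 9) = l + 7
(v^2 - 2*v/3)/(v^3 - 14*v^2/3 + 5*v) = (3*v - 2)/(3*v^2 - 14*v + 15)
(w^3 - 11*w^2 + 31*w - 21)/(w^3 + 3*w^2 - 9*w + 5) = (w^2 - 10*w + 21)/(w^2 + 4*w - 5)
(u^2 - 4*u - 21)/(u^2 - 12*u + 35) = (u + 3)/(u - 5)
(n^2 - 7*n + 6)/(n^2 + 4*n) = (n^2 - 7*n + 6)/(n*(n + 4))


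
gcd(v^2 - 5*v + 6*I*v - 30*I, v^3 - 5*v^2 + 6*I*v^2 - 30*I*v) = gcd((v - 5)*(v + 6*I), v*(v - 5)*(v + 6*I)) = v^2 + v*(-5 + 6*I) - 30*I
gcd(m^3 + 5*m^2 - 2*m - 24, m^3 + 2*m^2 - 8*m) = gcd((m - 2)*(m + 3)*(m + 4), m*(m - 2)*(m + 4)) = m^2 + 2*m - 8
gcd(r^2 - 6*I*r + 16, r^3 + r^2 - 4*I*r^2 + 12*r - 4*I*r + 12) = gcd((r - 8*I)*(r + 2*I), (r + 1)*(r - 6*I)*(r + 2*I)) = r + 2*I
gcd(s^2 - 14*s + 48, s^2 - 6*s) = s - 6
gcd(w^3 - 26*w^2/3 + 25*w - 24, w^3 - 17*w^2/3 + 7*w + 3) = w^2 - 6*w + 9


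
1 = 1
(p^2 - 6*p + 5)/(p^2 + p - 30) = (p - 1)/(p + 6)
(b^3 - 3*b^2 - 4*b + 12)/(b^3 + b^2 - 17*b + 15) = (b^2 - 4)/(b^2 + 4*b - 5)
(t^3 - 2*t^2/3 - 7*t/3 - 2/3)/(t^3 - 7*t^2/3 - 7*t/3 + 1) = (3*t^2 - 5*t - 2)/(3*t^2 - 10*t + 3)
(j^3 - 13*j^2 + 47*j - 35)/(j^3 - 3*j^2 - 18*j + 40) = (j^2 - 8*j + 7)/(j^2 + 2*j - 8)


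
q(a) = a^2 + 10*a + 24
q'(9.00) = 28.00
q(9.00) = 195.00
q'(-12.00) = -14.00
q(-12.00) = 48.00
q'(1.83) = 13.66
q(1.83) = 45.65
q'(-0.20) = 9.60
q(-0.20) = 22.04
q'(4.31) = 18.62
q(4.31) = 85.68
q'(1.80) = 13.60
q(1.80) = 45.24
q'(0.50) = 11.00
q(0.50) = 29.25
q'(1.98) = 13.96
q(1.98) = 47.72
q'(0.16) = 10.32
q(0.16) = 25.63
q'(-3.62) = 2.76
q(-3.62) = 0.90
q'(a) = 2*a + 10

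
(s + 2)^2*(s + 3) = s^3 + 7*s^2 + 16*s + 12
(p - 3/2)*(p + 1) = p^2 - p/2 - 3/2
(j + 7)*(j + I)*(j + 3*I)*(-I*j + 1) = -I*j^4 + 5*j^3 - 7*I*j^3 + 35*j^2 + 7*I*j^2 - 3*j + 49*I*j - 21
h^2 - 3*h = h*(h - 3)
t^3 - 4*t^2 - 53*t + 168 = (t - 8)*(t - 3)*(t + 7)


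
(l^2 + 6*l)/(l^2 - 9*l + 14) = l*(l + 6)/(l^2 - 9*l + 14)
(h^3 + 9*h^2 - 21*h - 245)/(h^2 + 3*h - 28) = (h^2 + 2*h - 35)/(h - 4)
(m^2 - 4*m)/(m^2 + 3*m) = (m - 4)/(m + 3)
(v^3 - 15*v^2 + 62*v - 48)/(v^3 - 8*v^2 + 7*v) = (v^2 - 14*v + 48)/(v*(v - 7))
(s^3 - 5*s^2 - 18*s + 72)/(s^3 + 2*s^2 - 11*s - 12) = (s - 6)/(s + 1)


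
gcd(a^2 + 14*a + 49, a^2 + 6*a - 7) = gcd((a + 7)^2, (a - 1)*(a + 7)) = a + 7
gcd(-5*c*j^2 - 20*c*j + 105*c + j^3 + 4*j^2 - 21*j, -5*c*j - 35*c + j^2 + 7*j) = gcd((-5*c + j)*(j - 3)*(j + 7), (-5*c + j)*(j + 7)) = 5*c*j + 35*c - j^2 - 7*j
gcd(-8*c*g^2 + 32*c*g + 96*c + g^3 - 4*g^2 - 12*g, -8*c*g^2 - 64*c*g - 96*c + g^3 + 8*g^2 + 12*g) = 8*c*g + 16*c - g^2 - 2*g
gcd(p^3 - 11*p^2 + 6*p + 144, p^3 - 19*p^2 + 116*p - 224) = p - 8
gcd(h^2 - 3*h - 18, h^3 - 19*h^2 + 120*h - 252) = h - 6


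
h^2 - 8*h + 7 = (h - 7)*(h - 1)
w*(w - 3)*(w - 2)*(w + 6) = w^4 + w^3 - 24*w^2 + 36*w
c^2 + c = c*(c + 1)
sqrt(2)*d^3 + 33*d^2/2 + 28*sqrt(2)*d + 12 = (d + 2*sqrt(2))*(d + 6*sqrt(2))*(sqrt(2)*d + 1/2)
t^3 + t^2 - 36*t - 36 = (t - 6)*(t + 1)*(t + 6)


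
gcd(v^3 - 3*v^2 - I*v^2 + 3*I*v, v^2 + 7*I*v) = v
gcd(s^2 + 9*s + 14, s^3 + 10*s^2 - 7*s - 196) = s + 7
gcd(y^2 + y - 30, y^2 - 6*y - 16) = 1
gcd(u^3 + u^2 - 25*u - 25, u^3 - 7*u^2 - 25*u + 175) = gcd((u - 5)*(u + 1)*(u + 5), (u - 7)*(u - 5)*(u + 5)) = u^2 - 25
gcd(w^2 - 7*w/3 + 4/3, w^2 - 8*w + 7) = w - 1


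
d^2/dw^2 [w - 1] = 0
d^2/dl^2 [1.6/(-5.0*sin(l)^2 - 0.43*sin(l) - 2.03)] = (160.0*sin(l)^4 + 10.32*sin(l)^3 - 304.66416*sin(l)^2 - 22.03664*sin(l) + 31.88832)/(5.0*sin(l)^2 + 0.43*sin(l) + 2.03)^3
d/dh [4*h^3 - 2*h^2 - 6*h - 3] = 12*h^2 - 4*h - 6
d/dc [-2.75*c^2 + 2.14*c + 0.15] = 2.14 - 5.5*c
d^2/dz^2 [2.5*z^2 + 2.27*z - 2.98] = 5.00000000000000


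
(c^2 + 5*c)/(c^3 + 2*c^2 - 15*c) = 1/(c - 3)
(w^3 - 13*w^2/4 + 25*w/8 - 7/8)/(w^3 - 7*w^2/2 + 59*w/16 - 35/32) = 4*(w - 1)/(4*w - 5)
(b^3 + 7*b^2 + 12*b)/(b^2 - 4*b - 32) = b*(b + 3)/(b - 8)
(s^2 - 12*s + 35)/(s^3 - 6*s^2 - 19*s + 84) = (s - 5)/(s^2 + s - 12)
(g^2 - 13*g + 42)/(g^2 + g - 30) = (g^2 - 13*g + 42)/(g^2 + g - 30)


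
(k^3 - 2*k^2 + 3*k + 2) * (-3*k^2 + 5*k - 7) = -3*k^5 + 11*k^4 - 26*k^3 + 23*k^2 - 11*k - 14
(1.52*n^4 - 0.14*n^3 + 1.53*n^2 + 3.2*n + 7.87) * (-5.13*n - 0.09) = -7.7976*n^5 + 0.5814*n^4 - 7.8363*n^3 - 16.5537*n^2 - 40.6611*n - 0.7083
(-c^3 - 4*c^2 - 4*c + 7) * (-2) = 2*c^3 + 8*c^2 + 8*c - 14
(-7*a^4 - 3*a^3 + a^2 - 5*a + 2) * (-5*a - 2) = 35*a^5 + 29*a^4 + a^3 + 23*a^2 - 4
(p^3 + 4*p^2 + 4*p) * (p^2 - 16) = p^5 + 4*p^4 - 12*p^3 - 64*p^2 - 64*p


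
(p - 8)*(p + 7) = p^2 - p - 56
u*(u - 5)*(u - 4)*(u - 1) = u^4 - 10*u^3 + 29*u^2 - 20*u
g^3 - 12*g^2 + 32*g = g*(g - 8)*(g - 4)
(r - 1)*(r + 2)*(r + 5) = r^3 + 6*r^2 + 3*r - 10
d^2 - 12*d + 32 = (d - 8)*(d - 4)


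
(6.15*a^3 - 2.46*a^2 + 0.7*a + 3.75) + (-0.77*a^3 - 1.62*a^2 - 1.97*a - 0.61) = 5.38*a^3 - 4.08*a^2 - 1.27*a + 3.14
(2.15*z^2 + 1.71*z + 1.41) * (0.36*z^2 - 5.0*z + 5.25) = 0.774*z^4 - 10.1344*z^3 + 3.2451*z^2 + 1.9275*z + 7.4025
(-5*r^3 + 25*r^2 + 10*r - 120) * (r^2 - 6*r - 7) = -5*r^5 + 55*r^4 - 105*r^3 - 355*r^2 + 650*r + 840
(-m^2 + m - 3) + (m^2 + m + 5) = 2*m + 2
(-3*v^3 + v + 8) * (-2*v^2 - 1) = 6*v^5 + v^3 - 16*v^2 - v - 8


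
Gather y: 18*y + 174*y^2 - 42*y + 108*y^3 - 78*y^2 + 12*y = 108*y^3 + 96*y^2 - 12*y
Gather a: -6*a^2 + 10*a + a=-6*a^2 + 11*a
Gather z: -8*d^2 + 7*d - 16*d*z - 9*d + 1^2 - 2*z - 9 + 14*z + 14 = -8*d^2 - 2*d + z*(12 - 16*d) + 6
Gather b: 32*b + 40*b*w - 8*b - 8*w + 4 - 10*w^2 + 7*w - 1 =b*(40*w + 24) - 10*w^2 - w + 3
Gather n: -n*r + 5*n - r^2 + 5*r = n*(5 - r) - r^2 + 5*r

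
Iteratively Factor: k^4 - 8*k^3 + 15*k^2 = (k - 3)*(k^3 - 5*k^2) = k*(k - 3)*(k^2 - 5*k) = k^2*(k - 3)*(k - 5)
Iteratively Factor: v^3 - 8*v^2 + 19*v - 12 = (v - 4)*(v^2 - 4*v + 3) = (v - 4)*(v - 1)*(v - 3)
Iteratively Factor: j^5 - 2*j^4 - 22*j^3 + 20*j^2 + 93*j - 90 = (j + 3)*(j^4 - 5*j^3 - 7*j^2 + 41*j - 30) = (j - 2)*(j + 3)*(j^3 - 3*j^2 - 13*j + 15) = (j - 2)*(j - 1)*(j + 3)*(j^2 - 2*j - 15) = (j - 2)*(j - 1)*(j + 3)^2*(j - 5)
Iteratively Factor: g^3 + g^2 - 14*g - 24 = (g + 3)*(g^2 - 2*g - 8) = (g - 4)*(g + 3)*(g + 2)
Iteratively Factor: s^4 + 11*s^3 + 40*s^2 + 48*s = (s + 4)*(s^3 + 7*s^2 + 12*s) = (s + 4)^2*(s^2 + 3*s) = s*(s + 4)^2*(s + 3)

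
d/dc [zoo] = 0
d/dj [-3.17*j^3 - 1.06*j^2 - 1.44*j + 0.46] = -9.51*j^2 - 2.12*j - 1.44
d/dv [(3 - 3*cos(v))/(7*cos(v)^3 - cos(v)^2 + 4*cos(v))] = 6*(-7*cos(v)^3 + 11*cos(v)^2 - cos(v) + 2)*sin(v)/((7*sin(v)^2 + cos(v) - 11)^2*cos(v)^2)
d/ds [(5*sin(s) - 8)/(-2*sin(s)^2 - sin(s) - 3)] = (10*sin(s)^2 - 32*sin(s) - 23)*cos(s)/(sin(s) - cos(2*s) + 4)^2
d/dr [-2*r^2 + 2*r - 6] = 2 - 4*r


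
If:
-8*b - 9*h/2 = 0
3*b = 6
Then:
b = 2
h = -32/9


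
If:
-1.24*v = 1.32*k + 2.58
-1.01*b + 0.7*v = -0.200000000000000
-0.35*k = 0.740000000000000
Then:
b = 0.32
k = -2.11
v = 0.17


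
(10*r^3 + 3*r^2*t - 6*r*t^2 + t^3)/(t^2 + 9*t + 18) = (10*r^3 + 3*r^2*t - 6*r*t^2 + t^3)/(t^2 + 9*t + 18)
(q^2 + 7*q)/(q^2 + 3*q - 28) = q/(q - 4)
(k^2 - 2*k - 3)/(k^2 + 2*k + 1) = (k - 3)/(k + 1)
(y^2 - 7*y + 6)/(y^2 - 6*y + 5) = (y - 6)/(y - 5)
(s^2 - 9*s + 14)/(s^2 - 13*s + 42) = (s - 2)/(s - 6)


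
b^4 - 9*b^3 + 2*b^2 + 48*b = b*(b - 8)*(b - 3)*(b + 2)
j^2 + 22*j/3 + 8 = (j + 4/3)*(j + 6)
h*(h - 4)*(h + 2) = h^3 - 2*h^2 - 8*h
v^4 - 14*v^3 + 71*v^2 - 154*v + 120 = (v - 5)*(v - 4)*(v - 3)*(v - 2)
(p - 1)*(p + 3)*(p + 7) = p^3 + 9*p^2 + 11*p - 21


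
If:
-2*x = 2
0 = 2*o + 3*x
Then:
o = 3/2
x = -1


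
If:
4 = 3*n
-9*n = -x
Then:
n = 4/3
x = 12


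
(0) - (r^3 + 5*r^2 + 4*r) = -r^3 - 5*r^2 - 4*r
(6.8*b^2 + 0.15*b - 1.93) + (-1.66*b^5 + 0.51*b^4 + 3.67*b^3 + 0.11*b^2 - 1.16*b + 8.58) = -1.66*b^5 + 0.51*b^4 + 3.67*b^3 + 6.91*b^2 - 1.01*b + 6.65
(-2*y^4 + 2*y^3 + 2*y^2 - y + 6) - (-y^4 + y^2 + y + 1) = -y^4 + 2*y^3 + y^2 - 2*y + 5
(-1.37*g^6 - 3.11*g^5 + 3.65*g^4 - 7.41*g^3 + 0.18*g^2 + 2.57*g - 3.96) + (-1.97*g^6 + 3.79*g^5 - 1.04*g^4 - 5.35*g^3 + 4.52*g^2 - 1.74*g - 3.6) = -3.34*g^6 + 0.68*g^5 + 2.61*g^4 - 12.76*g^3 + 4.7*g^2 + 0.83*g - 7.56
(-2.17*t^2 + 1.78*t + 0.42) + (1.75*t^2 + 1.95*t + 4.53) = -0.42*t^2 + 3.73*t + 4.95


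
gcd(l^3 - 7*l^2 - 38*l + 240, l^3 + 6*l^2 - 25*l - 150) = l^2 + l - 30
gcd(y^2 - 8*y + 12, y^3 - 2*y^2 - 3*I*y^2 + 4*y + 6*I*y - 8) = y - 2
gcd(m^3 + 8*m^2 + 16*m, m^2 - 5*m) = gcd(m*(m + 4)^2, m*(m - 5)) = m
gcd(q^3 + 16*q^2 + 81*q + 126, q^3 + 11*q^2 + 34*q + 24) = q + 6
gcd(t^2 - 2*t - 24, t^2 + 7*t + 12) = t + 4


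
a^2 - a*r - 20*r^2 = (a - 5*r)*(a + 4*r)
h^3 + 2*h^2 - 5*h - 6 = (h - 2)*(h + 1)*(h + 3)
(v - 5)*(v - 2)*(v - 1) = v^3 - 8*v^2 + 17*v - 10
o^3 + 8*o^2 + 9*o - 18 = (o - 1)*(o + 3)*(o + 6)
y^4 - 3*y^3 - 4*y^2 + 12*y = y*(y - 3)*(y - 2)*(y + 2)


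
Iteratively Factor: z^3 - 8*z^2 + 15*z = (z - 5)*(z^2 - 3*z) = (z - 5)*(z - 3)*(z)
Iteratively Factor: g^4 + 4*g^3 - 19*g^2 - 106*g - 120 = (g - 5)*(g^3 + 9*g^2 + 26*g + 24) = (g - 5)*(g + 4)*(g^2 + 5*g + 6) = (g - 5)*(g + 2)*(g + 4)*(g + 3)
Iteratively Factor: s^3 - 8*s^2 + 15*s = (s - 3)*(s^2 - 5*s) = (s - 5)*(s - 3)*(s)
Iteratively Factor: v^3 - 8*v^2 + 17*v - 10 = (v - 1)*(v^2 - 7*v + 10) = (v - 5)*(v - 1)*(v - 2)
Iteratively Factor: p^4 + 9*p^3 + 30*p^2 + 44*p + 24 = (p + 2)*(p^3 + 7*p^2 + 16*p + 12) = (p + 2)^2*(p^2 + 5*p + 6) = (p + 2)^2*(p + 3)*(p + 2)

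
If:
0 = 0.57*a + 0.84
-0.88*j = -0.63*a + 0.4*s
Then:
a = -1.47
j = -0.454545454545455*s - 1.05502392344498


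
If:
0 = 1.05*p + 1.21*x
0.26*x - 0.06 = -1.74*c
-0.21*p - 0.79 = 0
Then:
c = -0.45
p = -3.76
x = 3.26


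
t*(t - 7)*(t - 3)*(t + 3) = t^4 - 7*t^3 - 9*t^2 + 63*t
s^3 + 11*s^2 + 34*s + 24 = (s + 1)*(s + 4)*(s + 6)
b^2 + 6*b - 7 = (b - 1)*(b + 7)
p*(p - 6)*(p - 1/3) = p^3 - 19*p^2/3 + 2*p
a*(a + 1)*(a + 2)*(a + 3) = a^4 + 6*a^3 + 11*a^2 + 6*a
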